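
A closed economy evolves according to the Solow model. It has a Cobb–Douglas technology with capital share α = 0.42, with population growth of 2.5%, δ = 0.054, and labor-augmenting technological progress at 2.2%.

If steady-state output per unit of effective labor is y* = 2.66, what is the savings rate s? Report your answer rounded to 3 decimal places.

s ≈ 0.390

In steady state, investment equals break-even investment: s·k^α = (n + g + δ)·k.
Since y* = [s/(n + g + δ)]^(α/(1−α)), we have s/(n + g + δ) = (y*)^((1−α)/α) = 2.66^1.381 = 3.8615.
Therefore s = 3.8615 × (n + g + δ) = 3.8615 × 0.101 = 0.3900.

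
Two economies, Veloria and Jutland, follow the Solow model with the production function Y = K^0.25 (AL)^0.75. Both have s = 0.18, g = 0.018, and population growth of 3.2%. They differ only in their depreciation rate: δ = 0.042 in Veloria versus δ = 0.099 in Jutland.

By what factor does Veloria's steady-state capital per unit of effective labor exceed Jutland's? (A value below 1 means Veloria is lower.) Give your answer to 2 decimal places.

Steady-state k* = [s/(n + g + δ)]^(1/(1−α)), so the ratio is [ (s_V/(n + g + δ)_V) / (s_J/(n + g + δ)_J) ]^1.3333.
s_V/(n + g + δ)_V = 0.18/0.092 = 1.9565; s_J/(n + g + δ)_J = 0.18/0.149 = 1.2081.
Ratio = (1.9565/1.2081)^1.3333 = 1.6195^1.3333 ≈ 1.9018

ratio ≈ 1.90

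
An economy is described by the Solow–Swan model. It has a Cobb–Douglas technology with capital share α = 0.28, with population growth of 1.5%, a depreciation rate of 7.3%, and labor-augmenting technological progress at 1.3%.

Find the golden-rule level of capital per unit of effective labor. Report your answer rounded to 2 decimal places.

k_gold ≈ 4.12

The golden rule sets f'(k) = n + g + δ, i.e. α·k^(α−1) = n + g + δ.
So k^(1−α) = α / (n + g + δ) = 0.28 / 0.101 = 2.7723.
k_gold = 2.7723^(1/0.72) ≈ 4.1215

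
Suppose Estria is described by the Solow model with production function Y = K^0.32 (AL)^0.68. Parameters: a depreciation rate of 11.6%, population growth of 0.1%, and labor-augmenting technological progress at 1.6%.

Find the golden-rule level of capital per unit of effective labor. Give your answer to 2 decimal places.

The golden rule sets f'(k) = n + g + δ, i.e. α·k^(α−1) = n + g + δ.
So k^(1−α) = α / (n + g + δ) = 0.32 / 0.133 = 2.4060.
k_gold = 2.4060^(1/0.68) ≈ 3.6369

k_gold ≈ 3.64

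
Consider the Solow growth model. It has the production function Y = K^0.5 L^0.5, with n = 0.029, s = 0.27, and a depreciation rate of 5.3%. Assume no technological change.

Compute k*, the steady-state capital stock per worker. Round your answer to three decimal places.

k* = 10.842

At the steady state, Δk = 0, so s·k^α = (n + δ)·k.
Rearranging, k^(1−α) = s / (n + δ).
k^0.5 = 0.27 / (0.029 + 0.053) = 0.27 / 0.082 = 3.2927
k* = 3.2927^(1/0.5) ≈ 10.8419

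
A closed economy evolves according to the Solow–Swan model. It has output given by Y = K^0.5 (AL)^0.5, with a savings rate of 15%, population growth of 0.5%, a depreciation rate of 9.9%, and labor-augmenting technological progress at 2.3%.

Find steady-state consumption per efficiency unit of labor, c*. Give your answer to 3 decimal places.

At the steady state, Δk = 0, so s·k^α = (n + g + δ)·k.
Dividing both sides by k: k^(1−α) = s / (n + g + δ).
k^0.5 = 0.15 / (0.005 + 0.023 + 0.099) = 0.15 / 0.127 = 1.1811
k* = 1.1811^(1/0.5) ≈ 1.3950
y* = (k*)^α = 1.3950^0.5 ≈ 1.1811
c* = (1 − s)·y* = (1 − 0.15) × 1.1811 ≈ 1.0039

c* ≈ 1.004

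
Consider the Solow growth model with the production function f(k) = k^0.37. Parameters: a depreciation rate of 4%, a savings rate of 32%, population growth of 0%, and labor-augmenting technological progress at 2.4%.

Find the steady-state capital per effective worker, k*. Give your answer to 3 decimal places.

k* = 12.867

At the steady state, Δk = 0, so s·k^α = (n + g + δ)·k.
Rearranging, k^(1−α) = s / (n + g + δ).
k^0.63 = 0.32 / (0.000 + 0.024 + 0.040) = 0.32 / 0.064 = 5.0000
k* = 5.0000^(1/0.63) ≈ 12.8670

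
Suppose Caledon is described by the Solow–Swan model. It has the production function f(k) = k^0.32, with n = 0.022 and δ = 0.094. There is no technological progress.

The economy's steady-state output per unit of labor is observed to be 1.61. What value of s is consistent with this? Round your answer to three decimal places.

s ≈ 0.319

At the steady state, Δk = 0, so s·k^α = (n + δ)·k.
Since y* = [s/(n + δ)]^(α/(1−α)), we have s/(n + δ) = (y*)^((1−α)/α) = 1.61^2.125 = 2.7511.
Therefore s = 2.7511 × (n + δ) = 2.7511 × 0.116 = 0.3191.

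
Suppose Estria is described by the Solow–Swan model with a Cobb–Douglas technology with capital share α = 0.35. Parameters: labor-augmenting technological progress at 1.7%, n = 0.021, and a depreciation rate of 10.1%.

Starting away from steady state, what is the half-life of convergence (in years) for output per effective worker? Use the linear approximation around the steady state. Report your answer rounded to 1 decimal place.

Near the steady state the convergence rate is λ = (1 − α)(n + g + δ).
λ = (1 − 0.35) × 0.139 = 0.65 × 0.139 = 0.09035
Half-life = ln 2 / λ = 0.6931 / 0.09035 ≈ 7.67 years

t_½ ≈ 7.7 years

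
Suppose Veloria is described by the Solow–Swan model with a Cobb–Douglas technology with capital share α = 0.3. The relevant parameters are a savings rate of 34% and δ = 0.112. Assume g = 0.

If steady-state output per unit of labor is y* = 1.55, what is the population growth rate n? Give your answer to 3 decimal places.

Steady state requires s·f(k) = (n + δ)·k, i.e. s·k^α = (n + δ)·k.
Since y* = [s/(n + δ)]^(α/(1−α)), we have s/(n + δ) = (y*)^((1−α)/α) = 1.55^2.3333 = 2.7804.
Therefore n + δ = s / 2.7804 = 0.34 / 2.7804 = 0.1223, so n = 0.1223 − 0.112 = 0.0103.

n ≈ 0.010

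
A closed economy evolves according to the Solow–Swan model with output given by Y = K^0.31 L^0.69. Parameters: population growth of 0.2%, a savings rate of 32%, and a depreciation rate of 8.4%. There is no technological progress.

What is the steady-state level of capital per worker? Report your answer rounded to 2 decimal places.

Steady state requires s·f(k) = (n + δ)·k, i.e. s·k^α = (n + δ)·k.
Dividing both sides by k: k^(1−α) = s / (n + δ).
k^0.69 = 0.32 / (0.002 + 0.084) = 0.32 / 0.086 = 3.7209
k* = 3.7209^(1/0.69) ≈ 6.7147

k* = 6.71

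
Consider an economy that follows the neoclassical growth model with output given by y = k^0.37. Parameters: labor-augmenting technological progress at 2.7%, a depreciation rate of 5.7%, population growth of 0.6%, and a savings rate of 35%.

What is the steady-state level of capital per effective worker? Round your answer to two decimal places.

k* ≈ 8.63

Steady state requires s·f(k) = (n + g + δ)·k, i.e. s·k^α = (n + g + δ)·k.
Rearranging, k^(1−α) = s / (n + g + δ).
k^0.63 = 0.35 / (0.006 + 0.027 + 0.057) = 0.35 / 0.090 = 3.8889
k* = 3.8889^(1/0.63) ≈ 8.6344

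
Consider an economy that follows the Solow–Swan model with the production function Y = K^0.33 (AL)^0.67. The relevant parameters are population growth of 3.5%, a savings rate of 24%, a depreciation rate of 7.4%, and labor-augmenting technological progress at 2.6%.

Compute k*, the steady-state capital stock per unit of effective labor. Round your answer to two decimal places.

In steady state, investment equals break-even investment: s·k^α = (n + g + δ)·k.
Dividing both sides by k: k^(1−α) = s / (n + g + δ).
k^0.67 = 0.24 / (0.035 + 0.026 + 0.074) = 0.24 / 0.135 = 1.7778
k* = 1.7778^(1/0.67) ≈ 2.3603

k* ≈ 2.36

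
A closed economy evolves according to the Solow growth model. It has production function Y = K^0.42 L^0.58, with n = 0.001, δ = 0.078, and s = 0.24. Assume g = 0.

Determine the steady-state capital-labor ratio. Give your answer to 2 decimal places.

Steady state requires s·f(k) = (n + δ)·k, i.e. s·k^α = (n + δ)·k.
Rearranging, k^(1−α) = s / (n + δ).
k^0.58 = 0.24 / (0.001 + 0.078) = 0.24 / 0.079 = 3.0380
k* = 3.0380^(1/0.58) ≈ 6.7928

k* ≈ 6.79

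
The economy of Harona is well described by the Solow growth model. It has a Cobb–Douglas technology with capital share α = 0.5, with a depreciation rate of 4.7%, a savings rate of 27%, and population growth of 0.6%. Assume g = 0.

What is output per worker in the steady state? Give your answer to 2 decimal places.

At the steady state, Δk = 0, so s·k^α = (n + δ)·k.
Rearranging, k^(1−α) = s / (n + δ).
k^0.5 = 0.27 / (0.006 + 0.047) = 0.27 / 0.053 = 5.0943
k* = 5.0943^(1/0.5) ≈ 25.9519
y* = (k*)^α = 25.9519^0.5 ≈ 5.0943

y* = 5.09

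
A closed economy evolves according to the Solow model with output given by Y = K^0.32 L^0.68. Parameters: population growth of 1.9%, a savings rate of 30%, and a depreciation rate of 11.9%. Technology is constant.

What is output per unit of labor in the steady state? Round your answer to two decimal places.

At the steady state, Δk = 0, so s·k^α = (n + δ)·k.
Dividing both sides by k: k^(1−α) = s / (n + δ).
k^0.68 = 0.30 / (0.019 + 0.119) = 0.30 / 0.138 = 2.1739
k* = 2.1739^(1/0.68) ≈ 3.1329
y* = (k*)^α = 3.1329^0.32 ≈ 1.4411

y* = 1.44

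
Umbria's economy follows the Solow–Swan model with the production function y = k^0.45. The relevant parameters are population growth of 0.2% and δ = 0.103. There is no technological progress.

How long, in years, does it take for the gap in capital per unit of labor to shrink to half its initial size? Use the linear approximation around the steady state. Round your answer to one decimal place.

Near the steady state the convergence rate is λ = (1 − α)(n + δ).
λ = (1 − 0.45) × 0.105 = 0.55 × 0.105 = 0.05775
Half-life = ln 2 / λ = 0.6931 / 0.05775 ≈ 12.00 years

t_½ ≈ 12.0 years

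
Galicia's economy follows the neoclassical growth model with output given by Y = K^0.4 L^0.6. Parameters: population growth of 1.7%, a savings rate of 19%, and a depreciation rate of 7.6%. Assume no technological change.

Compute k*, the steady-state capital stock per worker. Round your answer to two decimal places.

k* = 3.29

At the steady state, Δk = 0, so s·k^α = (n + δ)·k.
Rearranging, k^(1−α) = s / (n + δ).
k^0.6 = 0.19 / (0.017 + 0.076) = 0.19 / 0.093 = 2.0430
k* = 2.0430^(1/0.6) ≈ 3.2894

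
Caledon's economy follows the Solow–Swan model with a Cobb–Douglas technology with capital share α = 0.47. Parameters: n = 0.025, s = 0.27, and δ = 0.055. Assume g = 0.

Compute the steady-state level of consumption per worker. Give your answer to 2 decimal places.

c* ≈ 2.15

At the steady state, Δk = 0, so s·k^α = (n + δ)·k.
Dividing both sides by k: k^(1−α) = s / (n + δ).
k^0.53 = 0.27 / (0.025 + 0.055) = 0.27 / 0.080 = 3.3750
k* = 3.3750^(1/0.53) ≈ 9.9253
y* = (k*)^α = 9.9253^0.47 ≈ 2.9408
c* = (1 − s)·y* = (1 − 0.27) × 2.9408 ≈ 2.1468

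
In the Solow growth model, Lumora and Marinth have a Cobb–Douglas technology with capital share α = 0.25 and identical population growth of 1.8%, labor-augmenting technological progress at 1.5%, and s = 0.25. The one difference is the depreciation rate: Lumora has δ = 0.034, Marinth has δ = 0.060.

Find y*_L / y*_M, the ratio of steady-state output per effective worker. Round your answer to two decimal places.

Steady-state y* = [s/(n + g + δ)]^(α/(1−α)), so the ratio is [ (s_L/(n + g + δ)_L) / (s_M/(n + g + δ)_M) ]^0.3333.
s_L/(n + g + δ)_L = 0.25/0.067 = 3.7313; s_M/(n + g + δ)_M = 0.25/0.093 = 2.6882.
Ratio = (3.7313/2.6882)^0.3333 = 1.3880^0.3333 ≈ 1.1155

ratio ≈ 1.12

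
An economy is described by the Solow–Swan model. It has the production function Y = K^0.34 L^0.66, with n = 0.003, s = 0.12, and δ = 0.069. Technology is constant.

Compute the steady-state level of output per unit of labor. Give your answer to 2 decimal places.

y* = 1.30

In steady state, investment equals break-even investment: s·k^α = (n + δ)·k.
Dividing both sides by k: k^(1−α) = s / (n + δ).
k^0.66 = 0.12 / (0.003 + 0.069) = 0.12 / 0.072 = 1.6667
k* = 1.6667^(1/0.66) ≈ 2.1684
y* = (k*)^α = 2.1684^0.34 ≈ 1.3010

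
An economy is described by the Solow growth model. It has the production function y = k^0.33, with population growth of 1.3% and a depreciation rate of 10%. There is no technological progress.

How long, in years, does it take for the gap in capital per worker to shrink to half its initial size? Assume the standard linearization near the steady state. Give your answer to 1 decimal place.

Near the steady state the convergence rate is λ = (1 − α)(n + δ).
λ = (1 − 0.33) × 0.113 = 0.67 × 0.113 = 0.07571
Half-life = ln 2 / λ = 0.6931 / 0.07571 ≈ 9.15 years

about 9.2 years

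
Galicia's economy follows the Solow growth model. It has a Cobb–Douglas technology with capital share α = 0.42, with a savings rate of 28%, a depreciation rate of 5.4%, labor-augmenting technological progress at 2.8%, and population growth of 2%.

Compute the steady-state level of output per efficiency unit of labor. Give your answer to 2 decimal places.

y* ≈ 2.08

At the steady state, Δk = 0, so s·k^α = (n + g + δ)·k.
Rearranging, k^(1−α) = s / (n + g + δ).
k^0.58 = 0.28 / (0.020 + 0.028 + 0.054) = 0.28 / 0.102 = 2.7451
k* = 2.7451^(1/0.58) ≈ 5.7034
y* = (k*)^α = 5.7034^0.42 ≈ 2.0777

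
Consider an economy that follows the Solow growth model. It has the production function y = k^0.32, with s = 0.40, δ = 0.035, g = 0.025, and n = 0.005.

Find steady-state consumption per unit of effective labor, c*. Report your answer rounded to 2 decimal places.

c* ≈ 1.41

In steady state, investment equals break-even investment: s·k^α = (n + g + δ)·k.
Rearranging, k^(1−α) = s / (n + g + δ).
k^0.68 = 0.40 / (0.005 + 0.025 + 0.035) = 0.40 / 0.065 = 6.1538
k* = 6.1538^(1/0.68) ≈ 14.4712
y* = (k*)^α = 14.4712^0.32 ≈ 2.3516
c* = (1 − s)·y* = (1 − 0.40) × 2.3516 ≈ 1.4110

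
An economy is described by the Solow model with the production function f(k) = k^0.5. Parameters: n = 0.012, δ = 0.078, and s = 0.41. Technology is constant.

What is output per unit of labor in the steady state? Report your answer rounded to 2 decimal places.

Steady state requires s·f(k) = (n + δ)·k, i.e. s·k^α = (n + δ)·k.
Rearranging, k^(1−α) = s / (n + δ).
k^0.5 = 0.41 / (0.012 + 0.078) = 0.41 / 0.090 = 4.5556
k* = 4.5556^(1/0.5) ≈ 20.7535
y* = (k*)^α = 20.7535^0.5 ≈ 4.5556

y* ≈ 4.56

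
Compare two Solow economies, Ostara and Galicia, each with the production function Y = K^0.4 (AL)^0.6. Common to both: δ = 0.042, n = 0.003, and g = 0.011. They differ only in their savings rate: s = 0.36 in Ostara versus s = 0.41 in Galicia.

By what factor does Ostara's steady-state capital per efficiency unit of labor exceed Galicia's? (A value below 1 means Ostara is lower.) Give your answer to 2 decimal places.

Steady-state k* = [s/(n + g + δ)]^(1/(1−α)), so the ratio is [ (s_O/(n + g + δ)_O) / (s_G/(n + g + δ)_G) ]^1.6667.
s_O/(n + g + δ)_O = 0.36/0.056 = 6.4286; s_G/(n + g + δ)_G = 0.41/0.056 = 7.3214.
Ratio = (6.4286/7.3214)^1.6667 = 0.8781^1.6667 ≈ 0.8052

k*_O / k*_G ≈ 0.81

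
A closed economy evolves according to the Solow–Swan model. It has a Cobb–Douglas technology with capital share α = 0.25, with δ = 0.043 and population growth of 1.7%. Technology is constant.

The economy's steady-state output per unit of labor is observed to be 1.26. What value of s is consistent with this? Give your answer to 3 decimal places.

s ≈ 0.120

Steady state requires s·f(k) = (n + δ)·k, i.e. s·k^α = (n + δ)·k.
Since y* = [s/(n + δ)]^(α/(1−α)), we have s/(n + δ) = (y*)^((1−α)/α) = 1.26^3 = 2.0004.
Therefore s = 2.0004 × (n + δ) = 2.0004 × 0.060 = 0.1200.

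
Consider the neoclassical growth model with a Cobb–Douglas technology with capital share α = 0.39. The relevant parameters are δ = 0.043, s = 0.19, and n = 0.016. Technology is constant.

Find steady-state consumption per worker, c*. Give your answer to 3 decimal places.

Steady state requires s·f(k) = (n + δ)·k, i.e. s·k^α = (n + δ)·k.
Rearranging, k^(1−α) = s / (n + δ).
k^0.61 = 0.19 / (0.016 + 0.043) = 0.19 / 0.059 = 3.2203
k* = 3.2203^(1/0.61) ≈ 6.8017
y* = (k*)^α = 6.8017^0.39 ≈ 2.1121
c* = (1 − s)·y* = (1 − 0.19) × 2.1121 ≈ 1.7108

c* = 1.711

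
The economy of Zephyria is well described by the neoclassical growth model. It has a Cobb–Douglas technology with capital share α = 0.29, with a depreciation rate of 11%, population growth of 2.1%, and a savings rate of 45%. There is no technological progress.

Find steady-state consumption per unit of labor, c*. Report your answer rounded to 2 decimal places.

At the steady state, Δk = 0, so s·k^α = (n + δ)·k.
Dividing both sides by k: k^(1−α) = s / (n + δ).
k^0.71 = 0.45 / (0.021 + 0.110) = 0.45 / 0.131 = 3.4351
k* = 3.4351^(1/0.71) ≈ 5.6865
y* = (k*)^α = 5.6865^0.29 ≈ 1.6554
c* = (1 − s)·y* = (1 − 0.45) × 1.6554 ≈ 0.9105

c* = 0.91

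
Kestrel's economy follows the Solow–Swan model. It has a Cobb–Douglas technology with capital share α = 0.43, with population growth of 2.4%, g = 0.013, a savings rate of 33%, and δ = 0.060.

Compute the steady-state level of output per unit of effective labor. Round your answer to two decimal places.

Steady state requires s·f(k) = (n + g + δ)·k, i.e. s·k^α = (n + g + δ)·k.
Dividing both sides by k: k^(1−α) = s / (n + g + δ).
k^0.57 = 0.33 / (0.024 + 0.013 + 0.060) = 0.33 / 0.097 = 3.4021
k* = 3.4021^(1/0.57) ≈ 8.5682
y* = (k*)^α = 8.5682^0.43 ≈ 2.5185

y* ≈ 2.52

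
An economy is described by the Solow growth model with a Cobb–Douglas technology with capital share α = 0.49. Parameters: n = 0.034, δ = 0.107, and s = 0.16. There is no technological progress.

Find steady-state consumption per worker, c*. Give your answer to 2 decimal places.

c* ≈ 0.95

Steady state requires s·f(k) = (n + δ)·k, i.e. s·k^α = (n + δ)·k.
Rearranging, k^(1−α) = s / (n + δ).
k^0.51 = 0.16 / (0.034 + 0.107) = 0.16 / 0.141 = 1.1348
k* = 1.1348^(1/0.51) ≈ 1.2814
y* = (k*)^α = 1.2814^0.49 ≈ 1.1292
c* = (1 − s)·y* = (1 − 0.16) × 1.1292 ≈ 0.9485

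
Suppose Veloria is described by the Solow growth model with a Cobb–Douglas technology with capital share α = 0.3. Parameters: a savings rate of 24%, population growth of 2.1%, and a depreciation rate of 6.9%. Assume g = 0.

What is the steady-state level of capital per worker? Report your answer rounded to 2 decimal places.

k* ≈ 4.06

At the steady state, Δk = 0, so s·k^α = (n + δ)·k.
Rearranging, k^(1−α) = s / (n + δ).
k^0.7 = 0.24 / (0.021 + 0.069) = 0.24 / 0.090 = 2.6667
k* = 2.6667^(1/0.7) ≈ 4.0601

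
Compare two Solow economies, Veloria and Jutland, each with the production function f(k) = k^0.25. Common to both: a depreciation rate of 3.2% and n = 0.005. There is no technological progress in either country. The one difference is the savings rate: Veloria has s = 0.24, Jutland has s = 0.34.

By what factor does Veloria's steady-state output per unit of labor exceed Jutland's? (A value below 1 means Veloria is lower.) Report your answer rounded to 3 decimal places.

Steady-state y* = [s/(n + δ)]^(α/(1−α)), so the ratio is [ (s_V/(n + δ)_V) / (s_J/(n + δ)_J) ]^0.3333.
s_V/(n + δ)_V = 0.24/0.037 = 6.4865; s_J/(n + δ)_J = 0.34/0.037 = 9.1892.
Ratio = (6.4865/9.1892)^0.3333 = 0.7059^0.3333 ≈ 0.8904

ratio ≈ 0.890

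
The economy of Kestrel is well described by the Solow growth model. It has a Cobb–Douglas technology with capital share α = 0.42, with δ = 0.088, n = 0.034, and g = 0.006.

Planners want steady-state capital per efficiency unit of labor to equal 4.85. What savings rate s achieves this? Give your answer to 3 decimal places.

In steady state, investment equals break-even investment: s·k^α = (n + g + δ)·k.
So s / (n + g + δ) = (k*)^(1−α) = 4.85^0.58 = 2.4988.
Therefore s = 2.4988 × (n + g + δ) = 2.4988 × 0.128 = 0.3198.

s ≈ 0.320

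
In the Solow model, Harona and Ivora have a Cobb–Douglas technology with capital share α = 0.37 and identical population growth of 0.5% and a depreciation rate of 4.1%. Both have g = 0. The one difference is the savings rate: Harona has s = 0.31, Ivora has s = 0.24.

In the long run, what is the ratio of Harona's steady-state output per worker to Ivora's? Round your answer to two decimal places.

ratio ≈ 1.16

Steady-state y* = [s/(n + δ)]^(α/(1−α)), so the ratio is [ (s_H/(n + δ)_H) / (s_I/(n + δ)_I) ]^0.5873.
s_H/(n + δ)_H = 0.31/0.046 = 6.7391; s_I/(n + δ)_I = 0.24/0.046 = 5.2174.
Ratio = (6.7391/5.2174)^0.5873 = 1.2917^0.5873 ≈ 1.1622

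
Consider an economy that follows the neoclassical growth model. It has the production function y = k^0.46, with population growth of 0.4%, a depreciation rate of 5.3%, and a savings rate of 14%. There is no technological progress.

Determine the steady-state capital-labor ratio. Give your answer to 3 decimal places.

k* ≈ 5.281

Steady state requires s·f(k) = (n + δ)·k, i.e. s·k^α = (n + δ)·k.
Rearranging, k^(1−α) = s / (n + δ).
k^0.54 = 0.14 / (0.004 + 0.053) = 0.14 / 0.057 = 2.4561
k* = 2.4561^(1/0.54) ≈ 5.2805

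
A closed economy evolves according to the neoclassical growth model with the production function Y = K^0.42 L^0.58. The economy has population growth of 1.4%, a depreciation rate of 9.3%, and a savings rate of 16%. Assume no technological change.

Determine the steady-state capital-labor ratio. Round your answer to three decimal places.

k* = 2.001

In steady state, investment equals break-even investment: s·k^α = (n + δ)·k.
Rearranging, k^(1−α) = s / (n + δ).
k^0.58 = 0.16 / (0.014 + 0.093) = 0.16 / 0.107 = 1.4953
k* = 1.4953^(1/0.58) ≈ 2.0010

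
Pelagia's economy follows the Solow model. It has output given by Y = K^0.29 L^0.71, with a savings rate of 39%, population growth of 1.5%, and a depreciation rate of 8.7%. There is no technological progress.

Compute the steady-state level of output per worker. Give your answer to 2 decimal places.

y* ≈ 1.73

At the steady state, Δk = 0, so s·k^α = (n + δ)·k.
Rearranging, k^(1−α) = s / (n + δ).
k^0.71 = 0.39 / (0.015 + 0.087) = 0.39 / 0.102 = 3.8235
k* = 3.8235^(1/0.71) ≈ 6.6125
y* = (k*)^α = 6.6125^0.29 ≈ 1.7294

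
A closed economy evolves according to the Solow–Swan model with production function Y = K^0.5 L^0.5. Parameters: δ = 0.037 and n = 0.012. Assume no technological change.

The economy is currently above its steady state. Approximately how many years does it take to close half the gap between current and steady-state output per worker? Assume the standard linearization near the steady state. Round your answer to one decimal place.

about 28.3 years

Near the steady state the convergence rate is λ = (1 − α)(n + δ).
λ = (1 − 0.5) × 0.049 = 0.5 × 0.049 = 0.0245
Half-life = ln 2 / λ = 0.6931 / 0.0245 ≈ 28.29 years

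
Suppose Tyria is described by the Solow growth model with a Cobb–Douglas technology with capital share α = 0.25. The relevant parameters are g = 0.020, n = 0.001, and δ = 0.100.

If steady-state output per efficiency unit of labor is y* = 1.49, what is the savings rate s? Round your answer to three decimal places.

In steady state, investment equals break-even investment: s·k^α = (n + g + δ)·k.
Since y* = [s/(n + g + δ)]^(α/(1−α)), we have s/(n + g + δ) = (y*)^((1−α)/α) = 1.49^3 = 3.3079.
Therefore s = 3.3079 × (n + g + δ) = 3.3079 × 0.121 = 0.4003.

s ≈ 0.400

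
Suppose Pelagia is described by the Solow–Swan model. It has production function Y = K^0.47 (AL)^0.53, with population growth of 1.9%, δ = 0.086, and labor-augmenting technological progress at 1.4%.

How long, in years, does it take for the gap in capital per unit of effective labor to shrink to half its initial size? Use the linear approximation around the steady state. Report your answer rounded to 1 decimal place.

about 11.0 years

Near the steady state the convergence rate is λ = (1 − α)(n + g + δ).
λ = (1 − 0.47) × 0.119 = 0.53 × 0.119 = 0.06307
Half-life = ln 2 / λ = 0.6931 / 0.06307 ≈ 10.99 years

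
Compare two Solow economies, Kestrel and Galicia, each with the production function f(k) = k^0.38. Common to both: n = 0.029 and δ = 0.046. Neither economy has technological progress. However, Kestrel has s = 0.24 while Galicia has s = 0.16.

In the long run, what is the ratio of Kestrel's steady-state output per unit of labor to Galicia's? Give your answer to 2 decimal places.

ratio ≈ 1.28

Steady-state y* = [s/(n + δ)]^(α/(1−α)), so the ratio is [ (s_K/(n + δ)_K) / (s_G/(n + δ)_G) ]^0.6129.
s_K/(n + δ)_K = 0.24/0.075 = 3.2000; s_G/(n + δ)_G = 0.16/0.075 = 2.1333.
Ratio = (3.2000/2.1333)^0.6129 = 1.5000^0.6129 ≈ 1.2821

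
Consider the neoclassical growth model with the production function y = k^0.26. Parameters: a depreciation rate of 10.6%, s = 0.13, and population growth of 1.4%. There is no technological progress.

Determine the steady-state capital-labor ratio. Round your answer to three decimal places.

k* ≈ 1.114

Steady state requires s·f(k) = (n + δ)·k, i.e. s·k^α = (n + δ)·k.
Dividing both sides by k: k^(1−α) = s / (n + δ).
k^0.74 = 0.13 / (0.014 + 0.106) = 0.13 / 0.120 = 1.0833
k* = 1.0833^(1/0.74) ≈ 1.1142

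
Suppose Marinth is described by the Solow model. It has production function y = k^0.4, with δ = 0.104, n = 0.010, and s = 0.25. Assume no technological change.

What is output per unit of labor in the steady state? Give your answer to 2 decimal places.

y* = 1.69

In steady state, investment equals break-even investment: s·k^α = (n + δ)·k.
Dividing both sides by k: k^(1−α) = s / (n + δ).
k^0.6 = 0.25 / (0.010 + 0.104) = 0.25 / 0.114 = 2.1930
k* = 2.1930^(1/0.6) ≈ 3.7017
y* = (k*)^α = 3.7017^0.4 ≈ 1.6880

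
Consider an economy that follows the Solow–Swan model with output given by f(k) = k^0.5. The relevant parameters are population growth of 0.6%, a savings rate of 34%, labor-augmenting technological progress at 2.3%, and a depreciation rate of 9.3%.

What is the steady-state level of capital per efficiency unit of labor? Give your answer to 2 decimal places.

k* ≈ 7.77

At the steady state, Δk = 0, so s·k^α = (n + g + δ)·k.
Rearranging, k^(1−α) = s / (n + g + δ).
k^0.5 = 0.34 / (0.006 + 0.023 + 0.093) = 0.34 / 0.122 = 2.7869
k* = 2.7869^(1/0.5) ≈ 7.7668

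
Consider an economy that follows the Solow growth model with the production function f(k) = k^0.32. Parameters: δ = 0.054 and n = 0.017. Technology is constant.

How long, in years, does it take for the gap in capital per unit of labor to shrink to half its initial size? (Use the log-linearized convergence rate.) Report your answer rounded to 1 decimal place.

about 14.4 years

Near the steady state the convergence rate is λ = (1 − α)(n + δ).
λ = (1 − 0.32) × 0.071 = 0.68 × 0.071 = 0.04828
Half-life = ln 2 / λ = 0.6931 / 0.04828 ≈ 14.36 years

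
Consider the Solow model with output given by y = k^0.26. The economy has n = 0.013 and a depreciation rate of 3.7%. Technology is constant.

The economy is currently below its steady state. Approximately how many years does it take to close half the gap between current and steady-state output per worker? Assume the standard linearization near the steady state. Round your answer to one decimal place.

about 18.7 years

Near the steady state the convergence rate is λ = (1 − α)(n + δ).
λ = (1 − 0.26) × 0.050 = 0.74 × 0.050 = 0.0370
Half-life = ln 2 / λ = 0.6931 / 0.0370 ≈ 18.73 years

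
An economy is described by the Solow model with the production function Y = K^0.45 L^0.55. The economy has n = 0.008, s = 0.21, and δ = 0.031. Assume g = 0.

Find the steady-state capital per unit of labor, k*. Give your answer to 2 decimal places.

k* = 21.35

In steady state, investment equals break-even investment: s·k^α = (n + δ)·k.
Rearranging, k^(1−α) = s / (n + δ).
k^0.55 = 0.21 / (0.008 + 0.031) = 0.21 / 0.039 = 5.3846
k* = 5.3846^(1/0.55) ≈ 21.3486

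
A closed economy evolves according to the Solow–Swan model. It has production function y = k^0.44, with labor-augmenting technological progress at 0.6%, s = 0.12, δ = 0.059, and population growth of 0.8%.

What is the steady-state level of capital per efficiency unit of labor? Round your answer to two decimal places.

k* = 2.43

In steady state, investment equals break-even investment: s·k^α = (n + g + δ)·k.
Dividing both sides by k: k^(1−α) = s / (n + g + δ).
k^0.56 = 0.12 / (0.008 + 0.006 + 0.059) = 0.12 / 0.073 = 1.6438
k* = 1.6438^(1/0.56) ≈ 2.4291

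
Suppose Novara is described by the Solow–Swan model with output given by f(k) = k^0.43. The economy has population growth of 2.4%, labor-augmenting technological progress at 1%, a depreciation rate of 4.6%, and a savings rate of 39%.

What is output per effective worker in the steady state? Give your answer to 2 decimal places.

In steady state, investment equals break-even investment: s·k^α = (n + g + δ)·k.
Rearranging, k^(1−α) = s / (n + g + δ).
k^0.57 = 0.39 / (0.024 + 0.010 + 0.046) = 0.39 / 0.080 = 4.8750
k* = 4.8750^(1/0.57) ≈ 16.1055
y* = (k*)^α = 16.1055^0.43 ≈ 3.3037

y* ≈ 3.30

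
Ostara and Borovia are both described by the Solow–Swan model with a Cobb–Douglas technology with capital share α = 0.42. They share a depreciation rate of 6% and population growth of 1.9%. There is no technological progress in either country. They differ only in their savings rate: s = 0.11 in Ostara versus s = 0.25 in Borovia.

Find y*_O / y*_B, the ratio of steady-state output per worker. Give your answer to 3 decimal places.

Steady-state y* = [s/(n + δ)]^(α/(1−α)), so the ratio is [ (s_O/(n + δ)_O) / (s_B/(n + δ)_B) ]^0.7241.
s_O/(n + δ)_O = 0.11/0.079 = 1.3924; s_B/(n + δ)_B = 0.25/0.079 = 3.1646.
Ratio = (1.3924/3.1646)^0.7241 = 0.4400^0.7241 ≈ 0.5519

ratio ≈ 0.552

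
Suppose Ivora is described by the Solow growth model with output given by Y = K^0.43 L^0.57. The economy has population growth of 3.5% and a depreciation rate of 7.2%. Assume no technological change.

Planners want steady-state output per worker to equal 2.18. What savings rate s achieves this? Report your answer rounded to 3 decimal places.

s ≈ 0.301

Steady state requires s·f(k) = (n + δ)·k, i.e. s·k^α = (n + δ)·k.
Since y* = [s/(n + δ)]^(α/(1−α)), we have s/(n + δ) = (y*)^((1−α)/α) = 2.18^1.3256 = 2.8097.
Therefore s = 2.8097 × (n + δ) = 2.8097 × 0.107 = 0.3006.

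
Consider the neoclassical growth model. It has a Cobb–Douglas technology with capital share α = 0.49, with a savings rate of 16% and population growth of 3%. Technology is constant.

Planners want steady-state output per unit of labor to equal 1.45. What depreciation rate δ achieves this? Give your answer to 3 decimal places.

In steady state, investment equals break-even investment: s·k^α = (n + δ)·k.
Since y* = [s/(n + δ)]^(α/(1−α)), we have s/(n + δ) = (y*)^((1−α)/α) = 1.45^1.0408 = 1.4721.
Therefore n + δ = s / 1.4721 = 0.16 / 1.4721 = 0.1087, so δ = 0.1087 − 0.030 = 0.0787.

δ ≈ 0.079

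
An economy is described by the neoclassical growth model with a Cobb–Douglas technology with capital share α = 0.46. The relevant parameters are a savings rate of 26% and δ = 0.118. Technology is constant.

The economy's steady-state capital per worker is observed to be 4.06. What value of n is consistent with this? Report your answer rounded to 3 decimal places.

n ≈ 0.004

Steady state requires s·f(k) = (n + δ)·k, i.e. s·k^α = (n + δ)·k.
So s / (n + δ) = (k*)^(1−α) = 4.06^0.54 = 2.1311.
Therefore n + δ = s / 2.1311 = 0.26 / 2.1311 = 0.1220, so n = 0.1220 − 0.118 = 0.0040.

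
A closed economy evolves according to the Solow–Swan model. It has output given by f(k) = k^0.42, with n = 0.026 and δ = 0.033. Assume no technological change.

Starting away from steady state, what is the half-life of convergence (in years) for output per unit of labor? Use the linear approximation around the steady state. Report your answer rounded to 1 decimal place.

about 20.3 years

Near the steady state the convergence rate is λ = (1 − α)(n + δ).
λ = (1 − 0.42) × 0.059 = 0.58 × 0.059 = 0.03422
Half-life = ln 2 / λ = 0.6931 / 0.03422 ≈ 20.25 years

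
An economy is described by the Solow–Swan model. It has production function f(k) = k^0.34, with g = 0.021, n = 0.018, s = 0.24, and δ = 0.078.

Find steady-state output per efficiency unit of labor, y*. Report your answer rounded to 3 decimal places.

Steady state requires s·f(k) = (n + g + δ)·k, i.e. s·k^α = (n + g + δ)·k.
Rearranging, k^(1−α) = s / (n + g + δ).
k^0.66 = 0.24 / (0.018 + 0.021 + 0.078) = 0.24 / 0.117 = 2.0513
k* = 2.0513^(1/0.66) ≈ 2.9701
y* = (k*)^α = 2.9701^0.34 ≈ 1.4479

y* = 1.448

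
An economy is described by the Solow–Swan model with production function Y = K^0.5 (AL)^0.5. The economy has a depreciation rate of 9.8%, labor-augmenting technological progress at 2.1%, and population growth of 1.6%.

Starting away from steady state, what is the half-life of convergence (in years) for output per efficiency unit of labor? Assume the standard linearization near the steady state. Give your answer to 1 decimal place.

t_½ ≈ 10.3 years

Near the steady state the convergence rate is λ = (1 − α)(n + g + δ).
λ = (1 − 0.5) × 0.135 = 0.5 × 0.135 = 0.0675
Half-life = ln 2 / λ = 0.6931 / 0.0675 ≈ 10.27 years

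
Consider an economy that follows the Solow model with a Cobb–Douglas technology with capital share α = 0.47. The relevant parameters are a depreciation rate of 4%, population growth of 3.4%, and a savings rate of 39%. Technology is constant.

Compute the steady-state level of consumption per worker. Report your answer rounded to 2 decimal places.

c* ≈ 2.66

Steady state requires s·f(k) = (n + δ)·k, i.e. s·k^α = (n + δ)·k.
Dividing both sides by k: k^(1−α) = s / (n + δ).
k^0.53 = 0.39 / (0.034 + 0.040) = 0.39 / 0.074 = 5.2703
k* = 5.2703^(1/0.53) ≈ 23.0120
y* = (k*)^α = 23.0120^0.47 ≈ 4.3664
c* = (1 − s)·y* = (1 − 0.39) × 4.3664 ≈ 2.6635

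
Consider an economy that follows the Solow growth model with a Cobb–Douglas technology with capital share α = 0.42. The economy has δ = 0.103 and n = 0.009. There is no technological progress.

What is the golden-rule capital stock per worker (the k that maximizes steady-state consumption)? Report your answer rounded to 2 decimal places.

k_gold ≈ 9.77

The golden rule sets f'(k) = n + δ, i.e. α·k^(α−1) = n + δ.
So k^(1−α) = α / (n + δ) = 0.42 / 0.112 = 3.7500.
k_gold = 3.7500^(1/0.58) ≈ 9.7658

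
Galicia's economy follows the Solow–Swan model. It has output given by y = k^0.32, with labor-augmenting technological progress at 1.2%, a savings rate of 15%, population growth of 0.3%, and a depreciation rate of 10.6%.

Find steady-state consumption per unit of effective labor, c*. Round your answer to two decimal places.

c* = 0.94

At the steady state, Δk = 0, so s·k^α = (n + g + δ)·k.
Dividing both sides by k: k^(1−α) = s / (n + g + δ).
k^0.68 = 0.15 / (0.003 + 0.012 + 0.106) = 0.15 / 0.121 = 1.2397
k* = 1.2397^(1/0.68) ≈ 1.3716
y* = (k*)^α = 1.3716^0.32 ≈ 1.1064
c* = (1 − s)·y* = (1 − 0.15) × 1.1064 ≈ 0.9404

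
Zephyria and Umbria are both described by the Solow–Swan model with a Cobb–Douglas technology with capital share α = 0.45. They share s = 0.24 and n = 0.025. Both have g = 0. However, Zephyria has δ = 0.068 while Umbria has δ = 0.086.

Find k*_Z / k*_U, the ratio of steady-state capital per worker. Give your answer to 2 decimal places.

Steady-state k* = [s/(n + δ)]^(1/(1−α)), so the ratio is [ (s_Z/(n + δ)_Z) / (s_U/(n + δ)_U) ]^1.8182.
s_Z/(n + δ)_Z = 0.24/0.093 = 2.5806; s_U/(n + δ)_U = 0.24/0.111 = 2.1622.
Ratio = (2.5806/2.1622)^1.8182 = 1.1935^1.8182 ≈ 1.3794

ratio ≈ 1.38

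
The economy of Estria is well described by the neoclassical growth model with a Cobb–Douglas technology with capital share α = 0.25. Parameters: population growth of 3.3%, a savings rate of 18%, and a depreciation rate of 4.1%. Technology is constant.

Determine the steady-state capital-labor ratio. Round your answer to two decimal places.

k* = 3.27

At the steady state, Δk = 0, so s·k^α = (n + δ)·k.
Dividing both sides by k: k^(1−α) = s / (n + δ).
k^0.75 = 0.18 / (0.033 + 0.041) = 0.18 / 0.074 = 2.4324
k* = 2.4324^(1/0.75) ≈ 3.2712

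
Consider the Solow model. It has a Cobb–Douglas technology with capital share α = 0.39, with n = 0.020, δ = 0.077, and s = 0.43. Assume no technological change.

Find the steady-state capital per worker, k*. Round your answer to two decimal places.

Steady state requires s·f(k) = (n + δ)·k, i.e. s·k^α = (n + δ)·k.
Dividing both sides by k: k^(1−α) = s / (n + δ).
k^0.61 = 0.43 / (0.020 + 0.077) = 0.43 / 0.097 = 4.4330
k* = 4.4330^(1/0.61) ≈ 11.4858

k* = 11.49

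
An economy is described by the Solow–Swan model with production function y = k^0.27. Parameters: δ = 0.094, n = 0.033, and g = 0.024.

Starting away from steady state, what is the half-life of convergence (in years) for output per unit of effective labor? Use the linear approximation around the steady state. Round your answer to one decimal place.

about 6.3 years

Near the steady state the convergence rate is λ = (1 − α)(n + g + δ).
λ = (1 − 0.27) × 0.151 = 0.73 × 0.151 = 0.11023
Half-life = ln 2 / λ = 0.6931 / 0.11023 ≈ 6.29 years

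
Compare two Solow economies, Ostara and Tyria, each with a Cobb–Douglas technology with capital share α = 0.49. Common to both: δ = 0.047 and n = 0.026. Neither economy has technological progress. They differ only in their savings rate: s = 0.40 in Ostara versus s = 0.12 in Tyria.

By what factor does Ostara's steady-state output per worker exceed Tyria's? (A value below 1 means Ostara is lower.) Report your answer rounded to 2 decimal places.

ratio ≈ 3.18

Steady-state y* = [s/(n + δ)]^(α/(1−α)), so the ratio is [ (s_O/(n + δ)_O) / (s_T/(n + δ)_T) ]^0.9608.
s_O/(n + δ)_O = 0.40/0.073 = 5.4795; s_T/(n + δ)_T = 0.12/0.073 = 1.6438.
Ratio = (5.4795/1.6438)^0.9608 = 3.3334^0.9608 ≈ 3.1797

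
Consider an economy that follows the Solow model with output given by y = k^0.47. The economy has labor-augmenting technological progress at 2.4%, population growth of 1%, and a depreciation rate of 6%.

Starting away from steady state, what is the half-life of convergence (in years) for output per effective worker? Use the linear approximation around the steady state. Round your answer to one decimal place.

about 13.9 years

Near the steady state the convergence rate is λ = (1 − α)(n + g + δ).
λ = (1 − 0.47) × 0.094 = 0.53 × 0.094 = 0.04982
Half-life = ln 2 / λ = 0.6931 / 0.04982 ≈ 13.91 years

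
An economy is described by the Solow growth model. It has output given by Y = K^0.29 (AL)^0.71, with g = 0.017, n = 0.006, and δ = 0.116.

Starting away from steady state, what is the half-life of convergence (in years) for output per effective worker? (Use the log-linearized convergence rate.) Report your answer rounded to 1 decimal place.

half-life ≈ 7.0 years

Near the steady state the convergence rate is λ = (1 − α)(n + g + δ).
λ = (1 − 0.29) × 0.139 = 0.71 × 0.139 = 0.09869
Half-life = ln 2 / λ = 0.6931 / 0.09869 ≈ 7.02 years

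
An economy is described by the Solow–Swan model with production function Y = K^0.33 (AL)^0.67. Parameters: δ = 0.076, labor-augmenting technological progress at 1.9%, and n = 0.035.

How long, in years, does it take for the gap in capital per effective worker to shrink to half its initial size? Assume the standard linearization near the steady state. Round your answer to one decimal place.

Near the steady state the convergence rate is λ = (1 − α)(n + g + δ).
λ = (1 − 0.33) × 0.130 = 0.67 × 0.130 = 0.0871
Half-life = ln 2 / λ = 0.6931 / 0.0871 ≈ 7.96 years

t_½ ≈ 8.0 years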